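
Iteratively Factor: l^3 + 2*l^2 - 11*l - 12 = (l - 3)*(l^2 + 5*l + 4) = (l - 3)*(l + 4)*(l + 1)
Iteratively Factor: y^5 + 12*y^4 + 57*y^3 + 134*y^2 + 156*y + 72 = (y + 2)*(y^4 + 10*y^3 + 37*y^2 + 60*y + 36) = (y + 2)^2*(y^3 + 8*y^2 + 21*y + 18) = (y + 2)^2*(y + 3)*(y^2 + 5*y + 6) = (y + 2)^2*(y + 3)^2*(y + 2)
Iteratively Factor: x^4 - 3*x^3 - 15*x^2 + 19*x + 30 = (x + 1)*(x^3 - 4*x^2 - 11*x + 30) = (x - 5)*(x + 1)*(x^2 + x - 6) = (x - 5)*(x + 1)*(x + 3)*(x - 2)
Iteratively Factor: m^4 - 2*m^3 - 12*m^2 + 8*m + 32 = (m - 4)*(m^3 + 2*m^2 - 4*m - 8) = (m - 4)*(m + 2)*(m^2 - 4) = (m - 4)*(m + 2)^2*(m - 2)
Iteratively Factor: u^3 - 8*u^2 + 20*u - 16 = (u - 2)*(u^2 - 6*u + 8) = (u - 4)*(u - 2)*(u - 2)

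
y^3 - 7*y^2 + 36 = (y - 6)*(y - 3)*(y + 2)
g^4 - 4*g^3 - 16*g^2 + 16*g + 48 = (g - 6)*(g - 2)*(g + 2)^2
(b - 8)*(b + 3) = b^2 - 5*b - 24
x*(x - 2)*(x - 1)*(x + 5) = x^4 + 2*x^3 - 13*x^2 + 10*x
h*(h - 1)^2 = h^3 - 2*h^2 + h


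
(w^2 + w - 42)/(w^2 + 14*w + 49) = (w - 6)/(w + 7)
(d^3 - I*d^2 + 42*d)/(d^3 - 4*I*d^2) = (d^2 - I*d + 42)/(d*(d - 4*I))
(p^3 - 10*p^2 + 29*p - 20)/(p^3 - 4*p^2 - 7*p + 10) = (p - 4)/(p + 2)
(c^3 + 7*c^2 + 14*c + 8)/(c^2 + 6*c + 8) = c + 1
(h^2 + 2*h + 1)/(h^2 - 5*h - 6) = (h + 1)/(h - 6)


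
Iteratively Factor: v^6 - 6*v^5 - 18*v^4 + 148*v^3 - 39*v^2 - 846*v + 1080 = (v - 3)*(v^5 - 3*v^4 - 27*v^3 + 67*v^2 + 162*v - 360) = (v - 3)*(v - 2)*(v^4 - v^3 - 29*v^2 + 9*v + 180) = (v - 3)^2*(v - 2)*(v^3 + 2*v^2 - 23*v - 60) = (v - 5)*(v - 3)^2*(v - 2)*(v^2 + 7*v + 12) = (v - 5)*(v - 3)^2*(v - 2)*(v + 3)*(v + 4)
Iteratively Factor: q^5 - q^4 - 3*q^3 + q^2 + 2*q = (q - 1)*(q^4 - 3*q^2 - 2*q) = (q - 1)*(q + 1)*(q^3 - q^2 - 2*q) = q*(q - 1)*(q + 1)*(q^2 - q - 2) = q*(q - 2)*(q - 1)*(q + 1)*(q + 1)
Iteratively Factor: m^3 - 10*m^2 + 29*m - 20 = (m - 4)*(m^2 - 6*m + 5) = (m - 4)*(m - 1)*(m - 5)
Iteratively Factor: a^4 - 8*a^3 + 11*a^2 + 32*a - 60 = (a - 5)*(a^3 - 3*a^2 - 4*a + 12) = (a - 5)*(a - 2)*(a^2 - a - 6) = (a - 5)*(a - 3)*(a - 2)*(a + 2)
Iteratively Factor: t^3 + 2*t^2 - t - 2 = (t - 1)*(t^2 + 3*t + 2) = (t - 1)*(t + 2)*(t + 1)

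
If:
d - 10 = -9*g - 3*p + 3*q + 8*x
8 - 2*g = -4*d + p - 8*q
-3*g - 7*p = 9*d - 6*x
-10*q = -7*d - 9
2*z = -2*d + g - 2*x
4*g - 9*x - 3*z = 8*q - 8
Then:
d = -23673/23669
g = 46964/23669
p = 38580/23669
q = 4731/23669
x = 65965/47338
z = 28345/47338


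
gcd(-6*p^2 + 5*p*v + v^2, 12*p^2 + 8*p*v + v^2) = 6*p + v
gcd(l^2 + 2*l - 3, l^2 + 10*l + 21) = l + 3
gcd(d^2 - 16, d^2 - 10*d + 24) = d - 4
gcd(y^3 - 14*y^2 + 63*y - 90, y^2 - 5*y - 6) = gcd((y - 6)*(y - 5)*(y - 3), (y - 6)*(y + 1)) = y - 6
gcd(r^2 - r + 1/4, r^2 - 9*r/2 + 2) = r - 1/2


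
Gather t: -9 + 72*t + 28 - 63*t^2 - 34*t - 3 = -63*t^2 + 38*t + 16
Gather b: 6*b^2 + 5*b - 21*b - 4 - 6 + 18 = 6*b^2 - 16*b + 8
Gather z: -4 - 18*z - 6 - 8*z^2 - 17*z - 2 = -8*z^2 - 35*z - 12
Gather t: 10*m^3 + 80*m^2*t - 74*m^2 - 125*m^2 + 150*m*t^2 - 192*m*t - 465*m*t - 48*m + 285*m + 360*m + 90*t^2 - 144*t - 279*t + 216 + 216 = 10*m^3 - 199*m^2 + 597*m + t^2*(150*m + 90) + t*(80*m^2 - 657*m - 423) + 432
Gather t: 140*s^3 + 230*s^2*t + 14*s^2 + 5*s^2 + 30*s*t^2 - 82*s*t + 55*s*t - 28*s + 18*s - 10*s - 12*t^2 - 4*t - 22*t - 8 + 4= 140*s^3 + 19*s^2 - 20*s + t^2*(30*s - 12) + t*(230*s^2 - 27*s - 26) - 4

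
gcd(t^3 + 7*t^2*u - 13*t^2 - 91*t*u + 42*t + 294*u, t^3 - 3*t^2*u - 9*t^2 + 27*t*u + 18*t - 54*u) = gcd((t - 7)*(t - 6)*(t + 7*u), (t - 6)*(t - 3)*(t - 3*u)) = t - 6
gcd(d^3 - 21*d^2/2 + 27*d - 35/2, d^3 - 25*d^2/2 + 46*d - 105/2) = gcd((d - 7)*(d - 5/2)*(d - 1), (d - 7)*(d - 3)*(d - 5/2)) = d^2 - 19*d/2 + 35/2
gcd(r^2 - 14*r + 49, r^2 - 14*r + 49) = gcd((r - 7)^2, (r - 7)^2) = r^2 - 14*r + 49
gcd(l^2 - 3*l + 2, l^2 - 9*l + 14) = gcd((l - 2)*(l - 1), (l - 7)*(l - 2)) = l - 2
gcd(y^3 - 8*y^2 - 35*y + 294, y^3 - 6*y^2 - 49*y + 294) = y - 7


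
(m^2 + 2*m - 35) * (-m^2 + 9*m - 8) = -m^4 + 7*m^3 + 45*m^2 - 331*m + 280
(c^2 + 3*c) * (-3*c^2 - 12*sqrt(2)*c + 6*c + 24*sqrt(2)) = -3*c^4 - 12*sqrt(2)*c^3 - 3*c^3 - 12*sqrt(2)*c^2 + 18*c^2 + 72*sqrt(2)*c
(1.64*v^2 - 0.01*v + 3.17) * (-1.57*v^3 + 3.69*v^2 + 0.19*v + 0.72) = -2.5748*v^5 + 6.0673*v^4 - 4.7022*v^3 + 12.8762*v^2 + 0.5951*v + 2.2824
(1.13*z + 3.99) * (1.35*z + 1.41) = 1.5255*z^2 + 6.9798*z + 5.6259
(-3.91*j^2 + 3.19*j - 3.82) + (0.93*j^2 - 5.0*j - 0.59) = -2.98*j^2 - 1.81*j - 4.41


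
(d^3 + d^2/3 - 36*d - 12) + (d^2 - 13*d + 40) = d^3 + 4*d^2/3 - 49*d + 28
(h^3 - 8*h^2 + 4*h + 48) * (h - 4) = h^4 - 12*h^3 + 36*h^2 + 32*h - 192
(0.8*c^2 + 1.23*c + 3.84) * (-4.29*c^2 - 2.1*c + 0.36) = -3.432*c^4 - 6.9567*c^3 - 18.7686*c^2 - 7.6212*c + 1.3824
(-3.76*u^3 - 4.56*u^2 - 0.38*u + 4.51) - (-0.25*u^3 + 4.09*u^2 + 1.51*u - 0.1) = -3.51*u^3 - 8.65*u^2 - 1.89*u + 4.61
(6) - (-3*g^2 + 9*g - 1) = 3*g^2 - 9*g + 7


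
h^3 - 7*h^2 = h^2*(h - 7)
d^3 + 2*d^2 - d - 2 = (d - 1)*(d + 1)*(d + 2)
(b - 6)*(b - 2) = b^2 - 8*b + 12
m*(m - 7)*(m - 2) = m^3 - 9*m^2 + 14*m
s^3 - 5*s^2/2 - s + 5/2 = (s - 5/2)*(s - 1)*(s + 1)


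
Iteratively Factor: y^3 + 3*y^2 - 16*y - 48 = (y + 4)*(y^2 - y - 12) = (y - 4)*(y + 4)*(y + 3)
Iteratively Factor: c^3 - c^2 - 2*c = (c - 2)*(c^2 + c) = c*(c - 2)*(c + 1)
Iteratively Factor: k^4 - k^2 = (k)*(k^3 - k) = k*(k - 1)*(k^2 + k) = k^2*(k - 1)*(k + 1)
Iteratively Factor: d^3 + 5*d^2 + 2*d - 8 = (d + 2)*(d^2 + 3*d - 4) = (d - 1)*(d + 2)*(d + 4)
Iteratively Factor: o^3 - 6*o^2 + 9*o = (o - 3)*(o^2 - 3*o) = o*(o - 3)*(o - 3)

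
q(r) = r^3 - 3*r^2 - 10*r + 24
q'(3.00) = -1.00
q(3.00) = -6.00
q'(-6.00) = 134.00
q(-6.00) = -240.00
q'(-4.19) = 67.81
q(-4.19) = -60.33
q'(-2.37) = 21.07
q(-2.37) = 17.54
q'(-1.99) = 13.82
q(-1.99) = 24.14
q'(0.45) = -12.09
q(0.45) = 18.98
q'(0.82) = -12.90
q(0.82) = 14.33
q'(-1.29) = 2.73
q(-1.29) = 29.76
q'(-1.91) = 12.40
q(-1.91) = 25.19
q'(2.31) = -7.85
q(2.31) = -2.78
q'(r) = 3*r^2 - 6*r - 10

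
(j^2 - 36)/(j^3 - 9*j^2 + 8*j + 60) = (j + 6)/(j^2 - 3*j - 10)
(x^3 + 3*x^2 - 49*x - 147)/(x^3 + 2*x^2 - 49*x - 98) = (x + 3)/(x + 2)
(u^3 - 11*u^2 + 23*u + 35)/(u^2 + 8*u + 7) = (u^2 - 12*u + 35)/(u + 7)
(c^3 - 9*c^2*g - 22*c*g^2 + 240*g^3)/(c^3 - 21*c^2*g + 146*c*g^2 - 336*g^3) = (c + 5*g)/(c - 7*g)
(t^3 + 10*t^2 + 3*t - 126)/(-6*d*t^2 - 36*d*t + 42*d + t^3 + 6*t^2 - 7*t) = (t^2 + 3*t - 18)/(-6*d*t + 6*d + t^2 - t)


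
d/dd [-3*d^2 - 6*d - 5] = -6*d - 6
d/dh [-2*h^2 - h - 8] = -4*h - 1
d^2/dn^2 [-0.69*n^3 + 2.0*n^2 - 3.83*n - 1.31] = 4.0 - 4.14*n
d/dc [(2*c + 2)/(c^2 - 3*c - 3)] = 2*c*(-c - 2)/(c^4 - 6*c^3 + 3*c^2 + 18*c + 9)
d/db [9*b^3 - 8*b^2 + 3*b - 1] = 27*b^2 - 16*b + 3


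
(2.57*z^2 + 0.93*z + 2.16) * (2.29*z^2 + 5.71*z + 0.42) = 5.8853*z^4 + 16.8044*z^3 + 11.3361*z^2 + 12.7242*z + 0.9072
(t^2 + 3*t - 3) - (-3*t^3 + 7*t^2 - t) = 3*t^3 - 6*t^2 + 4*t - 3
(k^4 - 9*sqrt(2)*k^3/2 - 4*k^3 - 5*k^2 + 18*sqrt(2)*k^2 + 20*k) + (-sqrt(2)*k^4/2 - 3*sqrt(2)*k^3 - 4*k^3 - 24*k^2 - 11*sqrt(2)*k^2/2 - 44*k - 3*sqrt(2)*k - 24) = -sqrt(2)*k^4/2 + k^4 - 15*sqrt(2)*k^3/2 - 8*k^3 - 29*k^2 + 25*sqrt(2)*k^2/2 - 24*k - 3*sqrt(2)*k - 24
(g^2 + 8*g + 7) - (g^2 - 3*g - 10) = 11*g + 17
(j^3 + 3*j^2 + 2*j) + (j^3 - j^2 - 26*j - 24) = 2*j^3 + 2*j^2 - 24*j - 24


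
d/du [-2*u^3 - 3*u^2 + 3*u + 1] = -6*u^2 - 6*u + 3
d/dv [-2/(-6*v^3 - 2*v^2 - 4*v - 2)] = (-9*v^2 - 2*v - 2)/(3*v^3 + v^2 + 2*v + 1)^2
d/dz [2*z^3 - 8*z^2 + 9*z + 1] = 6*z^2 - 16*z + 9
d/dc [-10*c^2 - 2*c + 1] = -20*c - 2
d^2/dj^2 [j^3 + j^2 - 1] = 6*j + 2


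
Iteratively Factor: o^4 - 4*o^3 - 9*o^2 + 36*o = (o - 3)*(o^3 - o^2 - 12*o) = (o - 4)*(o - 3)*(o^2 + 3*o) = (o - 4)*(o - 3)*(o + 3)*(o)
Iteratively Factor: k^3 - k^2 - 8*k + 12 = (k + 3)*(k^2 - 4*k + 4) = (k - 2)*(k + 3)*(k - 2)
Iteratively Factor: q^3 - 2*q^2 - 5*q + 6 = (q - 3)*(q^2 + q - 2) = (q - 3)*(q + 2)*(q - 1)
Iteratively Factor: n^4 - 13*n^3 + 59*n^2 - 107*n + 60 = (n - 4)*(n^3 - 9*n^2 + 23*n - 15) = (n - 4)*(n - 1)*(n^2 - 8*n + 15) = (n - 5)*(n - 4)*(n - 1)*(n - 3)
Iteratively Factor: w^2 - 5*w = (w - 5)*(w)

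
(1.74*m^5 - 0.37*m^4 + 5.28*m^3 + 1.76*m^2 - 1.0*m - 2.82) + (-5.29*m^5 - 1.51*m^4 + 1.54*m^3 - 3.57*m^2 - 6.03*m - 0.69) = -3.55*m^5 - 1.88*m^4 + 6.82*m^3 - 1.81*m^2 - 7.03*m - 3.51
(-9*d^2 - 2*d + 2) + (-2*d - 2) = -9*d^2 - 4*d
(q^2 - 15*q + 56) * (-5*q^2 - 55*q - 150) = -5*q^4 + 20*q^3 + 395*q^2 - 830*q - 8400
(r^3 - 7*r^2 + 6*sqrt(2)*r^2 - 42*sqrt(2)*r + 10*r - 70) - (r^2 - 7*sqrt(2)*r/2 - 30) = r^3 - 8*r^2 + 6*sqrt(2)*r^2 - 77*sqrt(2)*r/2 + 10*r - 40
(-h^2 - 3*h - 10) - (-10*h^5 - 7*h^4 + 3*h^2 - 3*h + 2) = 10*h^5 + 7*h^4 - 4*h^2 - 12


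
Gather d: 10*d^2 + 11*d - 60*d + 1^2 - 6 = 10*d^2 - 49*d - 5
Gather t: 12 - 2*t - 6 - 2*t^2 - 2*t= -2*t^2 - 4*t + 6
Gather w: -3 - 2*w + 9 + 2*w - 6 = 0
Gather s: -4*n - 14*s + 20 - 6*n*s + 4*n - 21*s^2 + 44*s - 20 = -21*s^2 + s*(30 - 6*n)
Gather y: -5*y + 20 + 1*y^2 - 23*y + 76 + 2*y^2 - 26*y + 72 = 3*y^2 - 54*y + 168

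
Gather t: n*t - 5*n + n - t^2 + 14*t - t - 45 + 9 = -4*n - t^2 + t*(n + 13) - 36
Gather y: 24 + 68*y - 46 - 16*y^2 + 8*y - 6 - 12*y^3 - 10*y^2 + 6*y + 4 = -12*y^3 - 26*y^2 + 82*y - 24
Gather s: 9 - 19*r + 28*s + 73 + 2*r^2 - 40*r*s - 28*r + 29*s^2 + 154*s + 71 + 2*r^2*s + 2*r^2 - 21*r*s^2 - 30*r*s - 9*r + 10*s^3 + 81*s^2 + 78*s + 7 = 4*r^2 - 56*r + 10*s^3 + s^2*(110 - 21*r) + s*(2*r^2 - 70*r + 260) + 160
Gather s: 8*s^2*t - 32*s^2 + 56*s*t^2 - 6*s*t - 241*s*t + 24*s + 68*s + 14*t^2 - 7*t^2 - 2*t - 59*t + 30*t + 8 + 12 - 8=s^2*(8*t - 32) + s*(56*t^2 - 247*t + 92) + 7*t^2 - 31*t + 12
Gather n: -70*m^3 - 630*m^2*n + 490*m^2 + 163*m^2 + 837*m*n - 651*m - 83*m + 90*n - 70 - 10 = -70*m^3 + 653*m^2 - 734*m + n*(-630*m^2 + 837*m + 90) - 80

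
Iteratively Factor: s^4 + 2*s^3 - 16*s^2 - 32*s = (s - 4)*(s^3 + 6*s^2 + 8*s) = (s - 4)*(s + 2)*(s^2 + 4*s) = s*(s - 4)*(s + 2)*(s + 4)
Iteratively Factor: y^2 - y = (y)*(y - 1)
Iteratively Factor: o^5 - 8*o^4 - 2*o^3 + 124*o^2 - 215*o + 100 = (o - 1)*(o^4 - 7*o^3 - 9*o^2 + 115*o - 100) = (o - 1)*(o + 4)*(o^3 - 11*o^2 + 35*o - 25) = (o - 5)*(o - 1)*(o + 4)*(o^2 - 6*o + 5) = (o - 5)*(o - 1)^2*(o + 4)*(o - 5)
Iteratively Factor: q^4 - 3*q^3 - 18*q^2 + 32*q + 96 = (q + 3)*(q^3 - 6*q^2 + 32) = (q - 4)*(q + 3)*(q^2 - 2*q - 8) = (q - 4)^2*(q + 3)*(q + 2)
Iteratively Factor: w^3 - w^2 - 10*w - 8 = (w + 2)*(w^2 - 3*w - 4) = (w + 1)*(w + 2)*(w - 4)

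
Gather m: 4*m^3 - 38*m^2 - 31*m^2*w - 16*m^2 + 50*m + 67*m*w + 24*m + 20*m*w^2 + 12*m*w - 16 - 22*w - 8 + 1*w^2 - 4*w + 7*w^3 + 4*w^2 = 4*m^3 + m^2*(-31*w - 54) + m*(20*w^2 + 79*w + 74) + 7*w^3 + 5*w^2 - 26*w - 24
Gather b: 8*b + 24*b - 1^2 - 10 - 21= 32*b - 32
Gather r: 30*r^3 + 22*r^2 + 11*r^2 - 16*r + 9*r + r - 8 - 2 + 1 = 30*r^3 + 33*r^2 - 6*r - 9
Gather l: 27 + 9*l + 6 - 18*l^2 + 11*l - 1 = -18*l^2 + 20*l + 32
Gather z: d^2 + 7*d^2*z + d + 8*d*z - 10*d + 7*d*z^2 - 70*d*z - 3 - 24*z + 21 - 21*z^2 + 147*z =d^2 - 9*d + z^2*(7*d - 21) + z*(7*d^2 - 62*d + 123) + 18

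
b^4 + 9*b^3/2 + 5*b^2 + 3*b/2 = b*(b + 1/2)*(b + 1)*(b + 3)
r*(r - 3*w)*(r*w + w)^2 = r^4*w^2 - 3*r^3*w^3 + 2*r^3*w^2 - 6*r^2*w^3 + r^2*w^2 - 3*r*w^3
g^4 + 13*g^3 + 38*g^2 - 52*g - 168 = (g - 2)*(g + 2)*(g + 6)*(g + 7)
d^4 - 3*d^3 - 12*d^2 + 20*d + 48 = (d - 4)*(d - 3)*(d + 2)^2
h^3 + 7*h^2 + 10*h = h*(h + 2)*(h + 5)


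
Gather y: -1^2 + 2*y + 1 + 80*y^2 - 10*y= 80*y^2 - 8*y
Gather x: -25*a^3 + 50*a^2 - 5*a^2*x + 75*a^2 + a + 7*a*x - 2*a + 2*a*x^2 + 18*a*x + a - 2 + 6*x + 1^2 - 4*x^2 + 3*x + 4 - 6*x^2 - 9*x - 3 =-25*a^3 + 125*a^2 + x^2*(2*a - 10) + x*(-5*a^2 + 25*a)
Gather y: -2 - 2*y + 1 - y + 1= -3*y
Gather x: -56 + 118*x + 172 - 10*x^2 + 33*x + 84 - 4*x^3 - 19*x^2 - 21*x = -4*x^3 - 29*x^2 + 130*x + 200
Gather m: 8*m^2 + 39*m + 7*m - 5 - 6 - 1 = 8*m^2 + 46*m - 12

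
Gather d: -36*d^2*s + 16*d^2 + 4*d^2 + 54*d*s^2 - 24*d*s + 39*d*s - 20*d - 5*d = d^2*(20 - 36*s) + d*(54*s^2 + 15*s - 25)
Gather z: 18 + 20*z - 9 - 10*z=10*z + 9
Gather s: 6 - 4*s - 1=5 - 4*s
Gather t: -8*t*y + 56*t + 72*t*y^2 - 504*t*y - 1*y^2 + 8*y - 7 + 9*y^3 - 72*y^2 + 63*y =t*(72*y^2 - 512*y + 56) + 9*y^3 - 73*y^2 + 71*y - 7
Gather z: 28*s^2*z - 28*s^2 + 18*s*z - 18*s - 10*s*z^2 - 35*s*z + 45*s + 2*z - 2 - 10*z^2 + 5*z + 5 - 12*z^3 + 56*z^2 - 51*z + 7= -28*s^2 + 27*s - 12*z^3 + z^2*(46 - 10*s) + z*(28*s^2 - 17*s - 44) + 10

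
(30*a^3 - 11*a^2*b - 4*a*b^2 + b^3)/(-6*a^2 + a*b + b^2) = -5*a + b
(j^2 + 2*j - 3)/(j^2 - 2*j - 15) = (j - 1)/(j - 5)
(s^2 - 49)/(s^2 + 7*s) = (s - 7)/s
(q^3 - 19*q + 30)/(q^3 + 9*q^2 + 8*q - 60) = (q - 3)/(q + 6)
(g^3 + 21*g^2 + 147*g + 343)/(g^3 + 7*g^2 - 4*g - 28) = (g^2 + 14*g + 49)/(g^2 - 4)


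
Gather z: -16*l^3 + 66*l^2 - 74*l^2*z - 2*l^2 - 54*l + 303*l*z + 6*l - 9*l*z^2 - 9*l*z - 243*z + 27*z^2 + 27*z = -16*l^3 + 64*l^2 - 48*l + z^2*(27 - 9*l) + z*(-74*l^2 + 294*l - 216)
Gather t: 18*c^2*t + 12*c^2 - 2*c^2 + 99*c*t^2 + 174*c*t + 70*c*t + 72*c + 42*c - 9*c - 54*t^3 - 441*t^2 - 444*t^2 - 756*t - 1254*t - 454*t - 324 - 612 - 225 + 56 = 10*c^2 + 105*c - 54*t^3 + t^2*(99*c - 885) + t*(18*c^2 + 244*c - 2464) - 1105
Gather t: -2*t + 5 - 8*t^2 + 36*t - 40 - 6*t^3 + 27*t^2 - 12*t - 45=-6*t^3 + 19*t^2 + 22*t - 80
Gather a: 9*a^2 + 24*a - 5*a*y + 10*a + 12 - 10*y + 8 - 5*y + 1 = 9*a^2 + a*(34 - 5*y) - 15*y + 21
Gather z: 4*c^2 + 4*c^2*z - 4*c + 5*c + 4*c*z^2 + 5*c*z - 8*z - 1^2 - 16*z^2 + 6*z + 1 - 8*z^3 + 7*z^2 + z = 4*c^2 + c - 8*z^3 + z^2*(4*c - 9) + z*(4*c^2 + 5*c - 1)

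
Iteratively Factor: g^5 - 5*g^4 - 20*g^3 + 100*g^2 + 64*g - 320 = (g - 5)*(g^4 - 20*g^2 + 64) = (g - 5)*(g - 2)*(g^3 + 2*g^2 - 16*g - 32) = (g - 5)*(g - 2)*(g + 2)*(g^2 - 16) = (g - 5)*(g - 4)*(g - 2)*(g + 2)*(g + 4)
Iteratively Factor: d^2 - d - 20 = (d + 4)*(d - 5)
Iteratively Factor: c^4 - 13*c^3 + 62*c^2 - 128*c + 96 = (c - 4)*(c^3 - 9*c^2 + 26*c - 24) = (c - 4)^2*(c^2 - 5*c + 6) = (c - 4)^2*(c - 2)*(c - 3)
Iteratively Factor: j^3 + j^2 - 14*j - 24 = (j + 2)*(j^2 - j - 12) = (j - 4)*(j + 2)*(j + 3)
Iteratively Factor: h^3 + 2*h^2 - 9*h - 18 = (h + 3)*(h^2 - h - 6) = (h + 2)*(h + 3)*(h - 3)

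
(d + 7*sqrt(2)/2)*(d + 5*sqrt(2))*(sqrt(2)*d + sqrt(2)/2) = sqrt(2)*d^3 + sqrt(2)*d^2/2 + 17*d^2 + 17*d/2 + 35*sqrt(2)*d + 35*sqrt(2)/2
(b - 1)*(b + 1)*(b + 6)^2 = b^4 + 12*b^3 + 35*b^2 - 12*b - 36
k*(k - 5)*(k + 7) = k^3 + 2*k^2 - 35*k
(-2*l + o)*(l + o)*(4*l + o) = -8*l^3 - 6*l^2*o + 3*l*o^2 + o^3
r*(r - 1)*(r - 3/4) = r^3 - 7*r^2/4 + 3*r/4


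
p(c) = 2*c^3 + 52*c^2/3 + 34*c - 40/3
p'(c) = 6*c^2 + 104*c/3 + 34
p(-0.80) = -30.46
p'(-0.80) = 10.11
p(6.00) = 1246.67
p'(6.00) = 458.00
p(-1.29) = -32.64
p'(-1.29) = -0.74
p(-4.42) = 2.32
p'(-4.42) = -2.01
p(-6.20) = -34.50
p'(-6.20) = 49.71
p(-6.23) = -36.01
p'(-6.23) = 50.90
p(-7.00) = -88.00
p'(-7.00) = 85.33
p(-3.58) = -4.67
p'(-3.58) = -13.21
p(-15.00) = -3373.33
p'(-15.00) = 864.00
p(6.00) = 1246.67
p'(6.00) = 458.00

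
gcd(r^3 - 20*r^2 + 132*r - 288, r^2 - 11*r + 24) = r - 8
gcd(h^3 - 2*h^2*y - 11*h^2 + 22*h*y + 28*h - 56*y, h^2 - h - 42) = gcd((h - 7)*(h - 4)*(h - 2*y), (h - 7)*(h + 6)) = h - 7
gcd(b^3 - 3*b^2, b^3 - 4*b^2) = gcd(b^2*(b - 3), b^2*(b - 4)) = b^2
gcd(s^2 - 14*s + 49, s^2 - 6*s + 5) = 1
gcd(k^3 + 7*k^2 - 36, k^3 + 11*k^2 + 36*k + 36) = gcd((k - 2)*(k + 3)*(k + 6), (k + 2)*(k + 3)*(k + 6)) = k^2 + 9*k + 18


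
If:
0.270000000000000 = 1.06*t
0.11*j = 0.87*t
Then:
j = 2.01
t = 0.25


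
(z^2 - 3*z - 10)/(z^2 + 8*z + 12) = (z - 5)/(z + 6)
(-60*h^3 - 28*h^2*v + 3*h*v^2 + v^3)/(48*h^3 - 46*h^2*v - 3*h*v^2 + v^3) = (-10*h^2 - 3*h*v + v^2)/(8*h^2 - 9*h*v + v^2)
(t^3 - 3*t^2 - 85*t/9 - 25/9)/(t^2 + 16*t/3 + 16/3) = (9*t^3 - 27*t^2 - 85*t - 25)/(3*(3*t^2 + 16*t + 16))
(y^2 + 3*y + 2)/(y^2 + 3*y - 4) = (y^2 + 3*y + 2)/(y^2 + 3*y - 4)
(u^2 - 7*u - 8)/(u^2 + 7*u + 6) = (u - 8)/(u + 6)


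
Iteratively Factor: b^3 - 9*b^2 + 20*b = (b - 4)*(b^2 - 5*b) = b*(b - 4)*(b - 5)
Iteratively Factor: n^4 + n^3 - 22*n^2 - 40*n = (n - 5)*(n^3 + 6*n^2 + 8*n) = n*(n - 5)*(n^2 + 6*n + 8) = n*(n - 5)*(n + 2)*(n + 4)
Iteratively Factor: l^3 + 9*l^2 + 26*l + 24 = (l + 4)*(l^2 + 5*l + 6) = (l + 2)*(l + 4)*(l + 3)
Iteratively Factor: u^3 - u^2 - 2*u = (u - 2)*(u^2 + u) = (u - 2)*(u + 1)*(u)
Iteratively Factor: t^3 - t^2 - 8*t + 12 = (t - 2)*(t^2 + t - 6) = (t - 2)^2*(t + 3)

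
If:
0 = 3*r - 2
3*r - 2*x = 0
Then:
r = 2/3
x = 1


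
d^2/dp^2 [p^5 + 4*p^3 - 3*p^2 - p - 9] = 20*p^3 + 24*p - 6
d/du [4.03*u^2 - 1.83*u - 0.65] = 8.06*u - 1.83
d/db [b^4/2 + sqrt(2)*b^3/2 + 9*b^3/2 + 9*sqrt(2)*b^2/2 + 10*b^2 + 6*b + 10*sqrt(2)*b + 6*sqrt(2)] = 2*b^3 + 3*sqrt(2)*b^2/2 + 27*b^2/2 + 9*sqrt(2)*b + 20*b + 6 + 10*sqrt(2)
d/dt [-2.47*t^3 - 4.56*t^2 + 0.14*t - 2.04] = -7.41*t^2 - 9.12*t + 0.14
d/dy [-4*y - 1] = -4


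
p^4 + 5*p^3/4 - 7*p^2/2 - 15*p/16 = p*(p - 3/2)*(p + 1/4)*(p + 5/2)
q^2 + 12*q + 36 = (q + 6)^2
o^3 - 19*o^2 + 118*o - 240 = (o - 8)*(o - 6)*(o - 5)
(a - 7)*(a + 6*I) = a^2 - 7*a + 6*I*a - 42*I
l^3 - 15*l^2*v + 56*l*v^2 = l*(l - 8*v)*(l - 7*v)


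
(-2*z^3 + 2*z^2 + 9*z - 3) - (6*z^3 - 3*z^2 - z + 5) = -8*z^3 + 5*z^2 + 10*z - 8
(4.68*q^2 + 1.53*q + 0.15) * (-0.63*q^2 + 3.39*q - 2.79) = -2.9484*q^4 + 14.9013*q^3 - 7.965*q^2 - 3.7602*q - 0.4185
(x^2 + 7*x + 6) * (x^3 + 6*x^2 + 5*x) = x^5 + 13*x^4 + 53*x^3 + 71*x^2 + 30*x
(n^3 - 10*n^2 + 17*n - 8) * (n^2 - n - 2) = n^5 - 11*n^4 + 25*n^3 - 5*n^2 - 26*n + 16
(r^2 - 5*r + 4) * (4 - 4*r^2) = -4*r^4 + 20*r^3 - 12*r^2 - 20*r + 16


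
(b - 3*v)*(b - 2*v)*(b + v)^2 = b^4 - 3*b^3*v - 3*b^2*v^2 + 7*b*v^3 + 6*v^4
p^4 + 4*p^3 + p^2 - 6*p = p*(p - 1)*(p + 2)*(p + 3)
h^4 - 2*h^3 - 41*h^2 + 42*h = h*(h - 7)*(h - 1)*(h + 6)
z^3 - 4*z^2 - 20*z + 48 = (z - 6)*(z - 2)*(z + 4)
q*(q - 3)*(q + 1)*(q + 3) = q^4 + q^3 - 9*q^2 - 9*q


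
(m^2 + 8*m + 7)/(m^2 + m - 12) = (m^2 + 8*m + 7)/(m^2 + m - 12)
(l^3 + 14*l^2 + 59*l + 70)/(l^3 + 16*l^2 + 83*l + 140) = (l + 2)/(l + 4)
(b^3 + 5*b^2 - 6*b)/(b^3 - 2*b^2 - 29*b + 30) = b*(b + 6)/(b^2 - b - 30)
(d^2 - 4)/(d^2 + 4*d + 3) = (d^2 - 4)/(d^2 + 4*d + 3)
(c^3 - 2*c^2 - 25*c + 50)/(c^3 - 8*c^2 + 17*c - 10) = (c + 5)/(c - 1)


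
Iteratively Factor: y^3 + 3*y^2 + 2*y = (y + 2)*(y^2 + y) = (y + 1)*(y + 2)*(y)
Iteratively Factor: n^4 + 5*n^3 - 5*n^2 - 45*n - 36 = (n - 3)*(n^3 + 8*n^2 + 19*n + 12) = (n - 3)*(n + 1)*(n^2 + 7*n + 12) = (n - 3)*(n + 1)*(n + 3)*(n + 4)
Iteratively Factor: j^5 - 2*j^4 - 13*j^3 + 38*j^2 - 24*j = (j - 1)*(j^4 - j^3 - 14*j^2 + 24*j) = (j - 3)*(j - 1)*(j^3 + 2*j^2 - 8*j) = (j - 3)*(j - 2)*(j - 1)*(j^2 + 4*j) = (j - 3)*(j - 2)*(j - 1)*(j + 4)*(j)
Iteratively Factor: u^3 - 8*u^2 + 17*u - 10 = (u - 1)*(u^2 - 7*u + 10) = (u - 2)*(u - 1)*(u - 5)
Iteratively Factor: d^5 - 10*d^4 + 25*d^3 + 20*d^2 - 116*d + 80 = (d - 4)*(d^4 - 6*d^3 + d^2 + 24*d - 20) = (d - 5)*(d - 4)*(d^3 - d^2 - 4*d + 4) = (d - 5)*(d - 4)*(d - 1)*(d^2 - 4) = (d - 5)*(d - 4)*(d - 2)*(d - 1)*(d + 2)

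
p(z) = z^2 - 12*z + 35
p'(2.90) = -6.20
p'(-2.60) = -17.20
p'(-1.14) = -14.28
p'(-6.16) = -24.32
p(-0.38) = 39.70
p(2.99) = 8.06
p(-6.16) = 146.87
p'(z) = 2*z - 12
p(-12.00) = 323.00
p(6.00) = -1.00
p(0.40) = 30.36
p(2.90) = 8.61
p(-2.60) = 72.96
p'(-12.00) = -36.00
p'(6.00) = 0.00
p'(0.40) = -11.20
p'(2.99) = -6.02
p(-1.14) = 49.98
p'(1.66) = -8.68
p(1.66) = 17.84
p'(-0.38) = -12.76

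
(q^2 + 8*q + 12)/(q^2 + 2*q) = (q + 6)/q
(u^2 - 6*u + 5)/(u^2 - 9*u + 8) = (u - 5)/(u - 8)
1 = 1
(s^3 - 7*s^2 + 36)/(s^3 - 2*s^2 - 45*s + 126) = (s + 2)/(s + 7)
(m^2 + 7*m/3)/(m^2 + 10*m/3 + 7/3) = m/(m + 1)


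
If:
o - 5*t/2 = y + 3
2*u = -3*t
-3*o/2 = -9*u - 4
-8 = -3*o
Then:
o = 8/3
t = 0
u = 0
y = -1/3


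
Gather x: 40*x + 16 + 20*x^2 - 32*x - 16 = 20*x^2 + 8*x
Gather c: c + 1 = c + 1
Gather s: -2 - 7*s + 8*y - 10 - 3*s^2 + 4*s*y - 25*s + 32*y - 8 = -3*s^2 + s*(4*y - 32) + 40*y - 20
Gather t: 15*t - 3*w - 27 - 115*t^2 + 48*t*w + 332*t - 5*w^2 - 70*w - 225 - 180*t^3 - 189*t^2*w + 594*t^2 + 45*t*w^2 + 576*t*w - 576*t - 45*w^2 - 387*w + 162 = -180*t^3 + t^2*(479 - 189*w) + t*(45*w^2 + 624*w - 229) - 50*w^2 - 460*w - 90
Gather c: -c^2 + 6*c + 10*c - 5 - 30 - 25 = -c^2 + 16*c - 60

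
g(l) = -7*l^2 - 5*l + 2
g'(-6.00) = 79.00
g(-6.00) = -220.00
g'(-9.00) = 121.00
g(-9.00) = -520.00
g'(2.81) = -44.34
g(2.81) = -67.32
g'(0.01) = -5.14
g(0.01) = 1.95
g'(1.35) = -23.90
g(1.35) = -17.51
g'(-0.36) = 0.04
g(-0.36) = 2.89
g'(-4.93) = 64.02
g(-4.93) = -143.48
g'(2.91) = -45.74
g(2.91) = -71.83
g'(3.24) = -50.36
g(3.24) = -87.68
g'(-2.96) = 36.44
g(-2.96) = -44.53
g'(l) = -14*l - 5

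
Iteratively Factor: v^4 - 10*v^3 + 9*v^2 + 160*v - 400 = (v - 5)*(v^3 - 5*v^2 - 16*v + 80) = (v - 5)*(v - 4)*(v^2 - v - 20) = (v - 5)*(v - 4)*(v + 4)*(v - 5)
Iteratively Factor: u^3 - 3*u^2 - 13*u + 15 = (u + 3)*(u^2 - 6*u + 5) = (u - 1)*(u + 3)*(u - 5)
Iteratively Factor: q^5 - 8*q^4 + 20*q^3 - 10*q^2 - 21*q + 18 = (q - 2)*(q^4 - 6*q^3 + 8*q^2 + 6*q - 9) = (q - 2)*(q + 1)*(q^3 - 7*q^2 + 15*q - 9) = (q - 2)*(q - 1)*(q + 1)*(q^2 - 6*q + 9) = (q - 3)*(q - 2)*(q - 1)*(q + 1)*(q - 3)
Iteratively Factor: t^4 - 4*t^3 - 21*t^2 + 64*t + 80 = (t - 5)*(t^3 + t^2 - 16*t - 16) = (t - 5)*(t + 4)*(t^2 - 3*t - 4) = (t - 5)*(t + 1)*(t + 4)*(t - 4)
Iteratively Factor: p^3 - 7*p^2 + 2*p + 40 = (p - 5)*(p^2 - 2*p - 8) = (p - 5)*(p + 2)*(p - 4)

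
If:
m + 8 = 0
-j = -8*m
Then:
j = -64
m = -8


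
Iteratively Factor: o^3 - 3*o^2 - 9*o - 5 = (o + 1)*(o^2 - 4*o - 5) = (o - 5)*(o + 1)*(o + 1)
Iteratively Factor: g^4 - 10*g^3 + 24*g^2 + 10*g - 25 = (g - 5)*(g^3 - 5*g^2 - g + 5) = (g - 5)*(g - 1)*(g^2 - 4*g - 5) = (g - 5)*(g - 1)*(g + 1)*(g - 5)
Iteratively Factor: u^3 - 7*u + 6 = (u - 1)*(u^2 + u - 6) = (u - 2)*(u - 1)*(u + 3)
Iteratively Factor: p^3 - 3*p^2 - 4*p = (p - 4)*(p^2 + p) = (p - 4)*(p + 1)*(p)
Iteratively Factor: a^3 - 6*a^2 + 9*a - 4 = (a - 1)*(a^2 - 5*a + 4) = (a - 4)*(a - 1)*(a - 1)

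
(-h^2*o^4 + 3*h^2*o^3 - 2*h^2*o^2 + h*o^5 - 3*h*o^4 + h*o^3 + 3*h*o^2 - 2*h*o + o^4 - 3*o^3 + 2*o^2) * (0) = 0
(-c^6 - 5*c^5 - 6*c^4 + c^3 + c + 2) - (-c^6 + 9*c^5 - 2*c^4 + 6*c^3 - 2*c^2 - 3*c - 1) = -14*c^5 - 4*c^4 - 5*c^3 + 2*c^2 + 4*c + 3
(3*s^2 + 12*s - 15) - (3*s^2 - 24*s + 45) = 36*s - 60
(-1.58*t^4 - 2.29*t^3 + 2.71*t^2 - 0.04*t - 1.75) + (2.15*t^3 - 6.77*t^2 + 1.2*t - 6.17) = -1.58*t^4 - 0.14*t^3 - 4.06*t^2 + 1.16*t - 7.92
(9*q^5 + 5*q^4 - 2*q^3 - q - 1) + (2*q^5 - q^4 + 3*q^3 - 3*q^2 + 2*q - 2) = 11*q^5 + 4*q^4 + q^3 - 3*q^2 + q - 3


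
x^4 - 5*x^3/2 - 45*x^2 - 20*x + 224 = (x - 8)*(x - 2)*(x + 7/2)*(x + 4)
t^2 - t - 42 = (t - 7)*(t + 6)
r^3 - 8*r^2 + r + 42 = (r - 7)*(r - 3)*(r + 2)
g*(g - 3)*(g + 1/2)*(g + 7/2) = g^4 + g^3 - 41*g^2/4 - 21*g/4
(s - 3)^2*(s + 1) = s^3 - 5*s^2 + 3*s + 9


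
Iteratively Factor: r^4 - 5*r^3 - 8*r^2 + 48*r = (r + 3)*(r^3 - 8*r^2 + 16*r) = (r - 4)*(r + 3)*(r^2 - 4*r) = r*(r - 4)*(r + 3)*(r - 4)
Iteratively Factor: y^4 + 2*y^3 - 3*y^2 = (y)*(y^3 + 2*y^2 - 3*y) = y^2*(y^2 + 2*y - 3) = y^2*(y + 3)*(y - 1)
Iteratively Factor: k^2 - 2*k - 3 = (k - 3)*(k + 1)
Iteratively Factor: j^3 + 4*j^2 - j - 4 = (j - 1)*(j^2 + 5*j + 4) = (j - 1)*(j + 1)*(j + 4)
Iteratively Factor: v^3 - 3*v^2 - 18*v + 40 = (v - 5)*(v^2 + 2*v - 8) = (v - 5)*(v + 4)*(v - 2)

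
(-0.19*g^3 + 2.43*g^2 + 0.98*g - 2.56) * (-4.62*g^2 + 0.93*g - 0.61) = 0.8778*g^5 - 11.4033*g^4 - 2.1518*g^3 + 11.2563*g^2 - 2.9786*g + 1.5616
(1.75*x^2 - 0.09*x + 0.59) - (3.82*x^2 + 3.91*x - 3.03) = -2.07*x^2 - 4.0*x + 3.62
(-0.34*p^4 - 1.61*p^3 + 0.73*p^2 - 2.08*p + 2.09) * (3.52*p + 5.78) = -1.1968*p^5 - 7.6324*p^4 - 6.7362*p^3 - 3.1022*p^2 - 4.6656*p + 12.0802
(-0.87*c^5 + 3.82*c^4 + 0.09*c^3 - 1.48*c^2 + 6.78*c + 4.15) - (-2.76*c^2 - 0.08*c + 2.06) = -0.87*c^5 + 3.82*c^4 + 0.09*c^3 + 1.28*c^2 + 6.86*c + 2.09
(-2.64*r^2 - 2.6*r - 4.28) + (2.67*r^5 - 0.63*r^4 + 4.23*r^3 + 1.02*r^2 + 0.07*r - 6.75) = 2.67*r^5 - 0.63*r^4 + 4.23*r^3 - 1.62*r^2 - 2.53*r - 11.03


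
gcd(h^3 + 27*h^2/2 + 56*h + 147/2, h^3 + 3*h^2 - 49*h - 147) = h^2 + 10*h + 21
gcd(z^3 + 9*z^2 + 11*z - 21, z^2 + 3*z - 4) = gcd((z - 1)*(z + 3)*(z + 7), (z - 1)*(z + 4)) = z - 1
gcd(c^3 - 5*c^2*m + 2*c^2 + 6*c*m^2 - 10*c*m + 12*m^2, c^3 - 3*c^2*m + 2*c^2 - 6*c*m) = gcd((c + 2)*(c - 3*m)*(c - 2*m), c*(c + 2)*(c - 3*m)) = c^2 - 3*c*m + 2*c - 6*m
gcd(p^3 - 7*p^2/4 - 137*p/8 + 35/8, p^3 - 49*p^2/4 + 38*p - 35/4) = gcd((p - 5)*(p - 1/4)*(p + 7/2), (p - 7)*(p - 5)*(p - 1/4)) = p^2 - 21*p/4 + 5/4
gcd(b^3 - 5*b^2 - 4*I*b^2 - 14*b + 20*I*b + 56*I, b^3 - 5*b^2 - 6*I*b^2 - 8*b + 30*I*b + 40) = b - 4*I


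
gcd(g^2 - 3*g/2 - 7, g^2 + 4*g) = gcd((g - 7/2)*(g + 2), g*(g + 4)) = 1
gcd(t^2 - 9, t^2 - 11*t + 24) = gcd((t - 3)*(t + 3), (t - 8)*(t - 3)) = t - 3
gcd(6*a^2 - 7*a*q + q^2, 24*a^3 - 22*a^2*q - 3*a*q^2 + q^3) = 6*a^2 - 7*a*q + q^2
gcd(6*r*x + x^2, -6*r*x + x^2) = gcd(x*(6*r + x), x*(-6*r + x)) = x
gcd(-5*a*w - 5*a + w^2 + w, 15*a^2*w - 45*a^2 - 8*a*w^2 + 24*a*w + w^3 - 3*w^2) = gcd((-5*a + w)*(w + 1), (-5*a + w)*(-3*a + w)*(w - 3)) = -5*a + w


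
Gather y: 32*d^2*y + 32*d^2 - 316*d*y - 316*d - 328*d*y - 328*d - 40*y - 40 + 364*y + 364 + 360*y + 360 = 32*d^2 - 644*d + y*(32*d^2 - 644*d + 684) + 684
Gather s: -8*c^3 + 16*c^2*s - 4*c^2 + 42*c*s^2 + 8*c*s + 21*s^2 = -8*c^3 - 4*c^2 + s^2*(42*c + 21) + s*(16*c^2 + 8*c)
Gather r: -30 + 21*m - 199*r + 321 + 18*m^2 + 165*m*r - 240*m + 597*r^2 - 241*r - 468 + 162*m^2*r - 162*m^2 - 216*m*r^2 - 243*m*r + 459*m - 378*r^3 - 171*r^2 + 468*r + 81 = -144*m^2 + 240*m - 378*r^3 + r^2*(426 - 216*m) + r*(162*m^2 - 78*m + 28) - 96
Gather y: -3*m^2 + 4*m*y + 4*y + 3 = -3*m^2 + y*(4*m + 4) + 3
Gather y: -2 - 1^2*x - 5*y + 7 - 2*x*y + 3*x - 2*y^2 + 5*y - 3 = -2*x*y + 2*x - 2*y^2 + 2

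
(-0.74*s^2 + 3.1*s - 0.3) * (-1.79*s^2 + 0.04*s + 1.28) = 1.3246*s^4 - 5.5786*s^3 - 0.2862*s^2 + 3.956*s - 0.384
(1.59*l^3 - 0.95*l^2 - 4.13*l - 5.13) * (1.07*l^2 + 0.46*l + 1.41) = 1.7013*l^5 - 0.2851*l^4 - 2.6142*l^3 - 8.7284*l^2 - 8.1831*l - 7.2333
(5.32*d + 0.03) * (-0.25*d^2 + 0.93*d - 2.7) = -1.33*d^3 + 4.9401*d^2 - 14.3361*d - 0.081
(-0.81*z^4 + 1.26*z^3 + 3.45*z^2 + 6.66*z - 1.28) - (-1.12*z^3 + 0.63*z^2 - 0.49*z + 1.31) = -0.81*z^4 + 2.38*z^3 + 2.82*z^2 + 7.15*z - 2.59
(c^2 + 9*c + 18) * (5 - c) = -c^3 - 4*c^2 + 27*c + 90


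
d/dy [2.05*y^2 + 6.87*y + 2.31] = 4.1*y + 6.87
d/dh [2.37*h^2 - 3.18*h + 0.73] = 4.74*h - 3.18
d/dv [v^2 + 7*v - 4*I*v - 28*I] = 2*v + 7 - 4*I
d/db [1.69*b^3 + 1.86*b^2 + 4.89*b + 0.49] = 5.07*b^2 + 3.72*b + 4.89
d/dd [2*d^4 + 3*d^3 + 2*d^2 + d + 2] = 8*d^3 + 9*d^2 + 4*d + 1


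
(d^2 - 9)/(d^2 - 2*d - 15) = (d - 3)/(d - 5)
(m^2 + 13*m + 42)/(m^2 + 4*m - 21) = (m + 6)/(m - 3)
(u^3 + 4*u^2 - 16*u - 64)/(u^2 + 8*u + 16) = u - 4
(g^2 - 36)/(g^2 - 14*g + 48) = (g + 6)/(g - 8)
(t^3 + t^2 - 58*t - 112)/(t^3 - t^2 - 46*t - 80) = (t + 7)/(t + 5)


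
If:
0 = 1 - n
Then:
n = 1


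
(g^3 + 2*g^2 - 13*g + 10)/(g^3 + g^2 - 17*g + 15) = (g - 2)/(g - 3)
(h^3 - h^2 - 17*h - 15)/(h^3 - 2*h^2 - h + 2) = (h^2 - 2*h - 15)/(h^2 - 3*h + 2)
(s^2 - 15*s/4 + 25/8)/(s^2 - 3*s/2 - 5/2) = (s - 5/4)/(s + 1)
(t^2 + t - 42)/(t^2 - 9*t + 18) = (t + 7)/(t - 3)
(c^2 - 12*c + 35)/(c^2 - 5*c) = (c - 7)/c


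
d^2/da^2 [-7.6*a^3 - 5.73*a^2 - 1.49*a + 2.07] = -45.6*a - 11.46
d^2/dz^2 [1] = 0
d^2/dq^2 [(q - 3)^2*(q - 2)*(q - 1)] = 12*q^2 - 54*q + 58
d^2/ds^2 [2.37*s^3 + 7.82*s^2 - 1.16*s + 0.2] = 14.22*s + 15.64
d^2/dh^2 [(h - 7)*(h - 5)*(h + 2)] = 6*h - 20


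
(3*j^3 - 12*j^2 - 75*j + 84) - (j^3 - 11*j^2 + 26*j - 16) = 2*j^3 - j^2 - 101*j + 100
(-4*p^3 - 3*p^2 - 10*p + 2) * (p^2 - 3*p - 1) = -4*p^5 + 9*p^4 + 3*p^3 + 35*p^2 + 4*p - 2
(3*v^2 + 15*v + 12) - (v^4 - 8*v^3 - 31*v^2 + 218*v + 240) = -v^4 + 8*v^3 + 34*v^2 - 203*v - 228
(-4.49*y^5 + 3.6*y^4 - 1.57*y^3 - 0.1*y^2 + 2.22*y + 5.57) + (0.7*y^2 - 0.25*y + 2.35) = -4.49*y^5 + 3.6*y^4 - 1.57*y^3 + 0.6*y^2 + 1.97*y + 7.92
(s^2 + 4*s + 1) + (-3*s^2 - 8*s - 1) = -2*s^2 - 4*s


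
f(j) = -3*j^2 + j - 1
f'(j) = 1 - 6*j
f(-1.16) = -6.20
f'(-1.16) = 7.96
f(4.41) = -54.93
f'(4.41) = -25.46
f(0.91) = -2.57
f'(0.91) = -4.46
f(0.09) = -0.93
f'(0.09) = 0.46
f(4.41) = -54.93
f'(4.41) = -25.46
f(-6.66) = -140.73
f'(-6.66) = 40.96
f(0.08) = -0.94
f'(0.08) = 0.52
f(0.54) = -1.33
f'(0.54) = -2.24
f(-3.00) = -31.00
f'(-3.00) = 19.00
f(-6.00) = -115.00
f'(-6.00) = 37.00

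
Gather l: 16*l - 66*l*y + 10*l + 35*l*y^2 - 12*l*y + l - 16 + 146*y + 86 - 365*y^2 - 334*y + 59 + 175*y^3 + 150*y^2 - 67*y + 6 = l*(35*y^2 - 78*y + 27) + 175*y^3 - 215*y^2 - 255*y + 135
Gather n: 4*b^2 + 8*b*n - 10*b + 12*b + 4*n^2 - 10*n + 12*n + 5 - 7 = 4*b^2 + 2*b + 4*n^2 + n*(8*b + 2) - 2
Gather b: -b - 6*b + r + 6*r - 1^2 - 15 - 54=-7*b + 7*r - 70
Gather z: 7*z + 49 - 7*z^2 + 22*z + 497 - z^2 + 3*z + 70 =-8*z^2 + 32*z + 616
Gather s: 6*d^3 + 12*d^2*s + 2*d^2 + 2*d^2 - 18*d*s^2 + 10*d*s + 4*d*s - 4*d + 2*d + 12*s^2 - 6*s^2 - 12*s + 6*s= 6*d^3 + 4*d^2 - 2*d + s^2*(6 - 18*d) + s*(12*d^2 + 14*d - 6)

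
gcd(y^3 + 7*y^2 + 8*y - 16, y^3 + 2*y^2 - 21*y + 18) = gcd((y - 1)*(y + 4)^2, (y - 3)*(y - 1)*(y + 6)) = y - 1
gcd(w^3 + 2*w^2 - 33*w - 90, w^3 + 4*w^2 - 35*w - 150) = w^2 - w - 30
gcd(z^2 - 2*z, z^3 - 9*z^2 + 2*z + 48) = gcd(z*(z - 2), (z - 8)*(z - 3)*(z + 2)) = 1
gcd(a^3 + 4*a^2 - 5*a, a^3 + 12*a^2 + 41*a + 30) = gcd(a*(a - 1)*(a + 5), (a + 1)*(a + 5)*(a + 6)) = a + 5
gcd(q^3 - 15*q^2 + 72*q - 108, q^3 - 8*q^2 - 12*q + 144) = q^2 - 12*q + 36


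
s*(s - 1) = s^2 - s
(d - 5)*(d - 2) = d^2 - 7*d + 10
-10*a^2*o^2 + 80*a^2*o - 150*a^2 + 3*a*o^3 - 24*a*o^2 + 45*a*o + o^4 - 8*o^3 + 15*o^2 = (-2*a + o)*(5*a + o)*(o - 5)*(o - 3)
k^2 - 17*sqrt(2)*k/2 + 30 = (k - 6*sqrt(2))*(k - 5*sqrt(2)/2)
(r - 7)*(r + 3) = r^2 - 4*r - 21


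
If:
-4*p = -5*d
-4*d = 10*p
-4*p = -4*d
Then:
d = 0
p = 0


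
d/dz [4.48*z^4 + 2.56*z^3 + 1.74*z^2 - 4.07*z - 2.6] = 17.92*z^3 + 7.68*z^2 + 3.48*z - 4.07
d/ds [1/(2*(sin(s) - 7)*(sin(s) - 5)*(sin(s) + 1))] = (-3*sin(s)^2 + 22*sin(s) - 23)*cos(s)/(2*(sin(s) - 7)^2*(sin(s) - 5)^2*(sin(s) + 1)^2)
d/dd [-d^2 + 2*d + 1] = 2 - 2*d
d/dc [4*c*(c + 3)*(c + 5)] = 12*c^2 + 64*c + 60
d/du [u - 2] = 1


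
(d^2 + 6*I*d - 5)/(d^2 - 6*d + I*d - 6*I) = (d + 5*I)/(d - 6)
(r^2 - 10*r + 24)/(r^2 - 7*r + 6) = (r - 4)/(r - 1)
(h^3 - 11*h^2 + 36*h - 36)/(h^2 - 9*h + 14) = (h^2 - 9*h + 18)/(h - 7)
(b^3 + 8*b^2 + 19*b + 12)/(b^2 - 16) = (b^2 + 4*b + 3)/(b - 4)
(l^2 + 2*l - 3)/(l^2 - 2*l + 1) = (l + 3)/(l - 1)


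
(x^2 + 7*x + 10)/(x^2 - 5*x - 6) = (x^2 + 7*x + 10)/(x^2 - 5*x - 6)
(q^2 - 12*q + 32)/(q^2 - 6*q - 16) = (q - 4)/(q + 2)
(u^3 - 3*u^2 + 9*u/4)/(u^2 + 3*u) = (u^2 - 3*u + 9/4)/(u + 3)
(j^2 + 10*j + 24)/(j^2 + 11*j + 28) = (j + 6)/(j + 7)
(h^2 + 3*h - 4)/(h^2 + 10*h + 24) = (h - 1)/(h + 6)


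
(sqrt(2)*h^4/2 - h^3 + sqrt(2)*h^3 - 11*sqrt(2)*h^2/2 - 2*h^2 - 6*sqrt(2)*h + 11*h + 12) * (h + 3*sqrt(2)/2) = sqrt(2)*h^5/2 + h^4/2 + sqrt(2)*h^4 - 7*sqrt(2)*h^3 + h^3 - 9*sqrt(2)*h^2 - 11*h^2/2 - 6*h + 33*sqrt(2)*h/2 + 18*sqrt(2)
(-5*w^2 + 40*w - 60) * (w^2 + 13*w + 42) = -5*w^4 - 25*w^3 + 250*w^2 + 900*w - 2520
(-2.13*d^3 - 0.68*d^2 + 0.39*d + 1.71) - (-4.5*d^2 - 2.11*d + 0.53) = -2.13*d^3 + 3.82*d^2 + 2.5*d + 1.18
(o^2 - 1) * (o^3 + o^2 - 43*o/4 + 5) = o^5 + o^4 - 47*o^3/4 + 4*o^2 + 43*o/4 - 5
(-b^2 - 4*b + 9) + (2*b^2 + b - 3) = b^2 - 3*b + 6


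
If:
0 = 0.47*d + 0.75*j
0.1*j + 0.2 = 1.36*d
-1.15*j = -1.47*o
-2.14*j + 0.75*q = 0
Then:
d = 0.14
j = -0.09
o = -0.07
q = -0.25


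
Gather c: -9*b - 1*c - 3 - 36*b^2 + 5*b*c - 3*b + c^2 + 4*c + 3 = -36*b^2 - 12*b + c^2 + c*(5*b + 3)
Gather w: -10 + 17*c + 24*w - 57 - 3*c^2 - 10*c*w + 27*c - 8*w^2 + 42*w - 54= -3*c^2 + 44*c - 8*w^2 + w*(66 - 10*c) - 121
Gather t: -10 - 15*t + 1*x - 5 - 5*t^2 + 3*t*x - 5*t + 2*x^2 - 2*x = -5*t^2 + t*(3*x - 20) + 2*x^2 - x - 15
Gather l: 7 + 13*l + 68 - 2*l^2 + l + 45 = -2*l^2 + 14*l + 120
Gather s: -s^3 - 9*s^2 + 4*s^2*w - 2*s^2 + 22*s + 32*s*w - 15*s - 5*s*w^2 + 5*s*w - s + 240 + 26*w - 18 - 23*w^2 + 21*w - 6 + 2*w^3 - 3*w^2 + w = -s^3 + s^2*(4*w - 11) + s*(-5*w^2 + 37*w + 6) + 2*w^3 - 26*w^2 + 48*w + 216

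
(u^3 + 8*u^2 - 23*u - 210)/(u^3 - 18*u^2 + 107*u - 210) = (u^2 + 13*u + 42)/(u^2 - 13*u + 42)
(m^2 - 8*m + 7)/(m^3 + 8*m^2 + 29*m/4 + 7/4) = 4*(m^2 - 8*m + 7)/(4*m^3 + 32*m^2 + 29*m + 7)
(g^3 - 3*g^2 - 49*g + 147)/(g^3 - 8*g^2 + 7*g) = (g^2 + 4*g - 21)/(g*(g - 1))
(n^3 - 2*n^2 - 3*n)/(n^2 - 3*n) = n + 1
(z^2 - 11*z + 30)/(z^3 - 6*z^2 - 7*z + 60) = (z - 6)/(z^2 - z - 12)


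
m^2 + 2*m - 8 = (m - 2)*(m + 4)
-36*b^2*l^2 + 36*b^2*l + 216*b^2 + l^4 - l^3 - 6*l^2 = (-6*b + l)*(6*b + l)*(l - 3)*(l + 2)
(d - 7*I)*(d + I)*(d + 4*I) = d^3 - 2*I*d^2 + 31*d + 28*I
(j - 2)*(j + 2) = j^2 - 4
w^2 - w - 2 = (w - 2)*(w + 1)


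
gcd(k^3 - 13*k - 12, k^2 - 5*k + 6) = 1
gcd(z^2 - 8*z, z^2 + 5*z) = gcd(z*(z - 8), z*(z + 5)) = z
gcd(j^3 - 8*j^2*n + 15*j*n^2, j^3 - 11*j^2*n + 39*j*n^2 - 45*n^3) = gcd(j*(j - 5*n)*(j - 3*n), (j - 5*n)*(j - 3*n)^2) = j^2 - 8*j*n + 15*n^2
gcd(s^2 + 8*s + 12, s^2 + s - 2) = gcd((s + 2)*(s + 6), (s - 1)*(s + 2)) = s + 2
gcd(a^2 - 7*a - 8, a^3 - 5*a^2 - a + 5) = a + 1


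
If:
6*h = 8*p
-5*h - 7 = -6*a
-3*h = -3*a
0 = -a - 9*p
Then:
No Solution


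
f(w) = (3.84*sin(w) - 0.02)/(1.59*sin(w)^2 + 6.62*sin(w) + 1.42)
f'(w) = (-3.18*sin(w)*cos(w) - 6.62*cos(w))*(3.84*sin(w) - 0.02)/(1.59*sin(w)^2 + 6.62*sin(w) + 1.42)^2 + 3.84*cos(w)/(1.59*sin(w)^2 + 6.62*sin(w) + 1.42) = (-6.1056*sin(w)^2 + 0.063600000000001*sin(w) + 5.5852)*cos(w)/(2.5281*sin(w)^4 + 21.0516*sin(w)^3 + 48.34*sin(w)^2 + 18.8008*sin(w) + 2.0164)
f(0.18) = 0.25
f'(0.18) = 0.75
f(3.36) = -14.14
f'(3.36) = -1420.85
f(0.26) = 0.30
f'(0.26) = 0.48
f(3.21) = -0.29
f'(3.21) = -5.83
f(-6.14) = 0.22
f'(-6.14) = 0.94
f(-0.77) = 1.11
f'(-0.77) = 0.32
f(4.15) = 1.07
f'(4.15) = -0.07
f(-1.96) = 1.07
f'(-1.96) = -0.01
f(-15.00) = 1.14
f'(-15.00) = -0.46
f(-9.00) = 1.54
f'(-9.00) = -3.82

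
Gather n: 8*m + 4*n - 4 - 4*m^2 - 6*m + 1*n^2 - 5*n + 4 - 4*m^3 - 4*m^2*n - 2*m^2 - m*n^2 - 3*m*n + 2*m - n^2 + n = -4*m^3 - 6*m^2 - m*n^2 + 4*m + n*(-4*m^2 - 3*m)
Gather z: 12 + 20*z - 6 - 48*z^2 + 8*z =-48*z^2 + 28*z + 6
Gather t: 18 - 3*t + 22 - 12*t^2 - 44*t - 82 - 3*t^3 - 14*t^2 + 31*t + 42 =-3*t^3 - 26*t^2 - 16*t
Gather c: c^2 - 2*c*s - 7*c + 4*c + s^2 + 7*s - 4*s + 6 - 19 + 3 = c^2 + c*(-2*s - 3) + s^2 + 3*s - 10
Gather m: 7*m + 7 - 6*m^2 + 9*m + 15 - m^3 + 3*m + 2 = -m^3 - 6*m^2 + 19*m + 24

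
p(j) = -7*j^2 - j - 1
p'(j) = -14*j - 1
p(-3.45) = -80.87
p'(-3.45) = 47.30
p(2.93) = -64.02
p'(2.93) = -42.02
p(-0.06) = -0.97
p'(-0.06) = -0.16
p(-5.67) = -220.37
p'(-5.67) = 78.38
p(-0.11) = -0.97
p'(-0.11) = 0.54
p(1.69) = -22.68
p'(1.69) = -24.66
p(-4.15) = -117.41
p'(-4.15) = 57.10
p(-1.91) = -24.63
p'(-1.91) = 25.74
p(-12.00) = -997.00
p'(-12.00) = 167.00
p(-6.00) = -247.00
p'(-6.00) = 83.00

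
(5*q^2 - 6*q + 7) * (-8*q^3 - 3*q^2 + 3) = -40*q^5 + 33*q^4 - 38*q^3 - 6*q^2 - 18*q + 21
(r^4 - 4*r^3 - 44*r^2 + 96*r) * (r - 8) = r^5 - 12*r^4 - 12*r^3 + 448*r^2 - 768*r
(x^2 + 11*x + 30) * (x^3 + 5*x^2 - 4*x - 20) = x^5 + 16*x^4 + 81*x^3 + 86*x^2 - 340*x - 600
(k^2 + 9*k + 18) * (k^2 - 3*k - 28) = k^4 + 6*k^3 - 37*k^2 - 306*k - 504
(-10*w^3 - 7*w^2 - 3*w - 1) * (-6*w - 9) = 60*w^4 + 132*w^3 + 81*w^2 + 33*w + 9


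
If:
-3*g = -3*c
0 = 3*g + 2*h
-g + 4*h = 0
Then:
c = 0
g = 0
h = 0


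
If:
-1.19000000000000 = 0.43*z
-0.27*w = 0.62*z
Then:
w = 6.35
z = -2.77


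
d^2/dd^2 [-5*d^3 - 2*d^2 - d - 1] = -30*d - 4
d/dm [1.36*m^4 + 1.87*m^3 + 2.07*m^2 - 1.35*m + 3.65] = 5.44*m^3 + 5.61*m^2 + 4.14*m - 1.35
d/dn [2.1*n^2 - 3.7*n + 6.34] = 4.2*n - 3.7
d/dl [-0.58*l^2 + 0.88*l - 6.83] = 0.88 - 1.16*l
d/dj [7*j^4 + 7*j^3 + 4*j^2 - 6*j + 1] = 28*j^3 + 21*j^2 + 8*j - 6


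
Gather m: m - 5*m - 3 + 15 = 12 - 4*m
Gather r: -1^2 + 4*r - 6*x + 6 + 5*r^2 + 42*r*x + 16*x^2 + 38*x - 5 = 5*r^2 + r*(42*x + 4) + 16*x^2 + 32*x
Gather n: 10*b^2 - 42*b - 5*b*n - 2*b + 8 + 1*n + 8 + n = 10*b^2 - 44*b + n*(2 - 5*b) + 16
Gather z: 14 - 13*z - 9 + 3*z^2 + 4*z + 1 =3*z^2 - 9*z + 6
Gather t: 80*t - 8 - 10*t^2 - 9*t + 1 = -10*t^2 + 71*t - 7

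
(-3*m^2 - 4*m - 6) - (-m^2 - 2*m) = -2*m^2 - 2*m - 6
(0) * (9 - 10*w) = 0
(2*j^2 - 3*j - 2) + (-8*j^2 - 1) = -6*j^2 - 3*j - 3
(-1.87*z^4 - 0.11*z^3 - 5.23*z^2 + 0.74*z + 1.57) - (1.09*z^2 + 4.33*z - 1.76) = -1.87*z^4 - 0.11*z^3 - 6.32*z^2 - 3.59*z + 3.33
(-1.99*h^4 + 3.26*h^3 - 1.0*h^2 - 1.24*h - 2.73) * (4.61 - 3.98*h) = 7.9202*h^5 - 22.1487*h^4 + 19.0086*h^3 + 0.3252*h^2 + 5.149*h - 12.5853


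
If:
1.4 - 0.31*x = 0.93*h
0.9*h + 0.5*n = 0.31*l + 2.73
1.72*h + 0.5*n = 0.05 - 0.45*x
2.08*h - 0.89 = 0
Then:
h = 0.43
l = -14.47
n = -4.28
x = 3.23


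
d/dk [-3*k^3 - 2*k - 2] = -9*k^2 - 2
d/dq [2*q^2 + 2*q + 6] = 4*q + 2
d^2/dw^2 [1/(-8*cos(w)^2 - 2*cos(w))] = (16*(1 - cos(2*w))^2 - 15*cos(w) + 33*cos(2*w)/2 + 3*cos(3*w) - 99/2)/(2*(4*cos(w) + 1)^3*cos(w)^3)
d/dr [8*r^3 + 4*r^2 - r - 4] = 24*r^2 + 8*r - 1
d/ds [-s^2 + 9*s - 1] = 9 - 2*s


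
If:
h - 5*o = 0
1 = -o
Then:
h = -5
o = -1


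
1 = 1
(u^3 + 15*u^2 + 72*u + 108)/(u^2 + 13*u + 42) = (u^2 + 9*u + 18)/(u + 7)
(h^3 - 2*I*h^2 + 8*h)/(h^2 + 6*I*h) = (h^2 - 2*I*h + 8)/(h + 6*I)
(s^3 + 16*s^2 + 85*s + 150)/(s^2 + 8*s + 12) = (s^2 + 10*s + 25)/(s + 2)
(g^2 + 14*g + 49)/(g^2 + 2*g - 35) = (g + 7)/(g - 5)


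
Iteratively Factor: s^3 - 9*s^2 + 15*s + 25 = (s - 5)*(s^2 - 4*s - 5) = (s - 5)^2*(s + 1)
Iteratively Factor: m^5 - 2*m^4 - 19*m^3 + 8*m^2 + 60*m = (m - 2)*(m^4 - 19*m^2 - 30*m) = (m - 2)*(m + 2)*(m^3 - 2*m^2 - 15*m) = (m - 2)*(m + 2)*(m + 3)*(m^2 - 5*m) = (m - 5)*(m - 2)*(m + 2)*(m + 3)*(m)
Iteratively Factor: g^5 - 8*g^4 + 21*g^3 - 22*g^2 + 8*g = (g - 1)*(g^4 - 7*g^3 + 14*g^2 - 8*g) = (g - 1)^2*(g^3 - 6*g^2 + 8*g) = g*(g - 1)^2*(g^2 - 6*g + 8) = g*(g - 4)*(g - 1)^2*(g - 2)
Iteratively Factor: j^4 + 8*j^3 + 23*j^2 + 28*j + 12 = (j + 3)*(j^3 + 5*j^2 + 8*j + 4) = (j + 1)*(j + 3)*(j^2 + 4*j + 4) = (j + 1)*(j + 2)*(j + 3)*(j + 2)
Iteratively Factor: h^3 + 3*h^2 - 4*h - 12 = (h - 2)*(h^2 + 5*h + 6) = (h - 2)*(h + 2)*(h + 3)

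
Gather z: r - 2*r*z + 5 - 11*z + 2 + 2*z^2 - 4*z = r + 2*z^2 + z*(-2*r - 15) + 7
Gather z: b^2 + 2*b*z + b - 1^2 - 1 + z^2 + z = b^2 + b + z^2 + z*(2*b + 1) - 2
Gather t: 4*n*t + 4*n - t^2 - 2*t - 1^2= 4*n - t^2 + t*(4*n - 2) - 1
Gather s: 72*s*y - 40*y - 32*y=72*s*y - 72*y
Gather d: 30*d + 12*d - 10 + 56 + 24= 42*d + 70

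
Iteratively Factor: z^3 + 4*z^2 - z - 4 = (z - 1)*(z^2 + 5*z + 4) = (z - 1)*(z + 1)*(z + 4)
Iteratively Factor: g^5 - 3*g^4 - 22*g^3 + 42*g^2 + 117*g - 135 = (g - 1)*(g^4 - 2*g^3 - 24*g^2 + 18*g + 135) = (g - 1)*(g + 3)*(g^3 - 5*g^2 - 9*g + 45) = (g - 3)*(g - 1)*(g + 3)*(g^2 - 2*g - 15) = (g - 5)*(g - 3)*(g - 1)*(g + 3)*(g + 3)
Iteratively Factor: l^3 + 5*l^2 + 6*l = (l)*(l^2 + 5*l + 6) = l*(l + 2)*(l + 3)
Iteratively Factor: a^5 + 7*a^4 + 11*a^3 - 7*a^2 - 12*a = (a + 4)*(a^4 + 3*a^3 - a^2 - 3*a) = (a + 3)*(a + 4)*(a^3 - a) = (a + 1)*(a + 3)*(a + 4)*(a^2 - a) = a*(a + 1)*(a + 3)*(a + 4)*(a - 1)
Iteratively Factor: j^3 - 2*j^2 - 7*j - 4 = (j + 1)*(j^2 - 3*j - 4) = (j - 4)*(j + 1)*(j + 1)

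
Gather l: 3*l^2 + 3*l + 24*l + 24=3*l^2 + 27*l + 24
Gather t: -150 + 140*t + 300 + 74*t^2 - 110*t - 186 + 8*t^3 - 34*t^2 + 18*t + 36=8*t^3 + 40*t^2 + 48*t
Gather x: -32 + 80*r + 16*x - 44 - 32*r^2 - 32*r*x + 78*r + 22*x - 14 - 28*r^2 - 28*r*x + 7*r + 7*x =-60*r^2 + 165*r + x*(45 - 60*r) - 90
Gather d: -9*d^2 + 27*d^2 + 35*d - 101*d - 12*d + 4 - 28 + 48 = 18*d^2 - 78*d + 24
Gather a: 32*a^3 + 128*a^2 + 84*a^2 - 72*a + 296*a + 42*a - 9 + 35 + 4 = 32*a^3 + 212*a^2 + 266*a + 30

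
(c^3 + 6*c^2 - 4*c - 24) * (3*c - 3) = 3*c^4 + 15*c^3 - 30*c^2 - 60*c + 72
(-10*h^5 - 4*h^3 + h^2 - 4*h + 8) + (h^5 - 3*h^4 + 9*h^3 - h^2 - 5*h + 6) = -9*h^5 - 3*h^4 + 5*h^3 - 9*h + 14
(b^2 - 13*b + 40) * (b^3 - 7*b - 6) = b^5 - 13*b^4 + 33*b^3 + 85*b^2 - 202*b - 240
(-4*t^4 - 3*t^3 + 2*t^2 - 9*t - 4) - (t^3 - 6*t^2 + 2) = -4*t^4 - 4*t^3 + 8*t^2 - 9*t - 6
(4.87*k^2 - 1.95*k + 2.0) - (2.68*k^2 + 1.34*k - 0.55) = 2.19*k^2 - 3.29*k + 2.55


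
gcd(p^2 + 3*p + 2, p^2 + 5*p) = 1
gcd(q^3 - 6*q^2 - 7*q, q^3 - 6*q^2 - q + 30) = 1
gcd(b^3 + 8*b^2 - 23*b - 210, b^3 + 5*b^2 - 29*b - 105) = b^2 + 2*b - 35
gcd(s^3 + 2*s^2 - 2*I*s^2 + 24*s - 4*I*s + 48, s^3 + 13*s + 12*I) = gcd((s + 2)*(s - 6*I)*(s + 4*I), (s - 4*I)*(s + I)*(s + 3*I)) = 1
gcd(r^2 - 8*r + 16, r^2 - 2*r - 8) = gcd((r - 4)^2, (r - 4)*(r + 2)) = r - 4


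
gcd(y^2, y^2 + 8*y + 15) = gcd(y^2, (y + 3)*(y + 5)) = 1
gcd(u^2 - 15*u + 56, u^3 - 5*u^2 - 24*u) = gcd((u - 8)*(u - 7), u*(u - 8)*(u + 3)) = u - 8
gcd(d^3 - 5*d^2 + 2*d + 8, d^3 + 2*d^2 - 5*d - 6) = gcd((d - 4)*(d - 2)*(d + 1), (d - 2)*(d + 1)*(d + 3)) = d^2 - d - 2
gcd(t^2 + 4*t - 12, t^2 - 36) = t + 6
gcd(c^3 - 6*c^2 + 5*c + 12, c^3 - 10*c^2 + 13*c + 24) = c^2 - 2*c - 3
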